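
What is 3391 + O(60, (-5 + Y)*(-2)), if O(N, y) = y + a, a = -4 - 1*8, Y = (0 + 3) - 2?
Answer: 3387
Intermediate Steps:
Y = 1 (Y = 3 - 2 = 1)
a = -12 (a = -4 - 8 = -12)
O(N, y) = -12 + y (O(N, y) = y - 12 = -12 + y)
3391 + O(60, (-5 + Y)*(-2)) = 3391 + (-12 + (-5 + 1)*(-2)) = 3391 + (-12 - 4*(-2)) = 3391 + (-12 + 8) = 3391 - 4 = 3387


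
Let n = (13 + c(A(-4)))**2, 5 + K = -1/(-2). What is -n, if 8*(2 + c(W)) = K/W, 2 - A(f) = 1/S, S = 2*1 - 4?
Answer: -185761/1600 ≈ -116.10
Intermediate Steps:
K = -9/2 (K = -5 - 1/(-2) = -5 - 1*(-1/2) = -5 + 1/2 = -9/2 ≈ -4.5000)
S = -2 (S = 2 - 4 = -2)
A(f) = 5/2 (A(f) = 2 - 1/(-2) = 2 - 1*(-1/2) = 2 + 1/2 = 5/2)
c(W) = -2 - 9/(16*W) (c(W) = -2 + (-9/(2*W))/8 = -2 - 9/(16*W))
n = 185761/1600 (n = (13 + (-2 - 9/(16*5/2)))**2 = (13 + (-2 - 9/16*2/5))**2 = (13 + (-2 - 9/40))**2 = (13 - 89/40)**2 = (431/40)**2 = 185761/1600 ≈ 116.10)
-n = -1*185761/1600 = -185761/1600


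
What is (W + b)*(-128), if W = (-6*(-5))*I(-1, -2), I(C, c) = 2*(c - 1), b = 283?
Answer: -13184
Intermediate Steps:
I(C, c) = -2 + 2*c (I(C, c) = 2*(-1 + c) = -2 + 2*c)
W = -180 (W = (-6*(-5))*(-2 + 2*(-2)) = 30*(-2 - 4) = 30*(-6) = -180)
(W + b)*(-128) = (-180 + 283)*(-128) = 103*(-128) = -13184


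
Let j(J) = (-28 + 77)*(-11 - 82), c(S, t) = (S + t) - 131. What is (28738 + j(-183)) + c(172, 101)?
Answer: 24323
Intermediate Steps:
c(S, t) = -131 + S + t
j(J) = -4557 (j(J) = 49*(-93) = -4557)
(28738 + j(-183)) + c(172, 101) = (28738 - 4557) + (-131 + 172 + 101) = 24181 + 142 = 24323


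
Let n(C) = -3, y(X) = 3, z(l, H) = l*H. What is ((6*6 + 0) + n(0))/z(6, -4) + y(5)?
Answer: 13/8 ≈ 1.6250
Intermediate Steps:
z(l, H) = H*l
((6*6 + 0) + n(0))/z(6, -4) + y(5) = ((6*6 + 0) - 3)/((-4*6)) + 3 = ((36 + 0) - 3)/(-24) + 3 = -(36 - 3)/24 + 3 = -1/24*33 + 3 = -11/8 + 3 = 13/8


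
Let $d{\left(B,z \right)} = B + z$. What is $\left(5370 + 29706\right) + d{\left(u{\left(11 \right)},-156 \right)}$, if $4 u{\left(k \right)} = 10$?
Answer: $\frac{69845}{2} \approx 34923.0$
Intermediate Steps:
$u{\left(k \right)} = \frac{5}{2}$ ($u{\left(k \right)} = \frac{1}{4} \cdot 10 = \frac{5}{2}$)
$\left(5370 + 29706\right) + d{\left(u{\left(11 \right)},-156 \right)} = \left(5370 + 29706\right) + \left(\frac{5}{2} - 156\right) = 35076 - \frac{307}{2} = \frac{69845}{2}$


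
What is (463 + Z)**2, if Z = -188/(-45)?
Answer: 441966529/2025 ≈ 2.1826e+5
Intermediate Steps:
Z = 188/45 (Z = -188*(-1/45) = 188/45 ≈ 4.1778)
(463 + Z)**2 = (463 + 188/45)**2 = (21023/45)**2 = 441966529/2025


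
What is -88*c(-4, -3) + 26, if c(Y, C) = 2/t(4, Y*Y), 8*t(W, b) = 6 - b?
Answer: 834/5 ≈ 166.80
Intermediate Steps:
t(W, b) = 3/4 - b/8 (t(W, b) = (6 - b)/8 = 3/4 - b/8)
c(Y, C) = 2/(3/4 - Y**2/8) (c(Y, C) = 2/(3/4 - Y*Y/8) = 2/(3/4 - Y**2/8))
-88*c(-4, -3) + 26 = -(-1408)/(-6 + (-4)**2) + 26 = -(-1408)/(-6 + 16) + 26 = -(-1408)/10 + 26 = -88*(-8/5) + 26 = 704/5 + 26 = 834/5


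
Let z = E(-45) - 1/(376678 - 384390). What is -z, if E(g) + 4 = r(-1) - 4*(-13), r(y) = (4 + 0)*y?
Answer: -339329/7712 ≈ -44.000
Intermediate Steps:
r(y) = 4*y
E(g) = 44 (E(g) = -4 + (4*(-1) - 4*(-13)) = -4 + (-4 + 52) = -4 + 48 = 44)
z = 339329/7712 (z = 44 - 1/(376678 - 384390) = 44 - 1/(-7712) = 44 - 1*(-1/7712) = 44 + 1/7712 = 339329/7712 ≈ 44.000)
-z = -1*339329/7712 = -339329/7712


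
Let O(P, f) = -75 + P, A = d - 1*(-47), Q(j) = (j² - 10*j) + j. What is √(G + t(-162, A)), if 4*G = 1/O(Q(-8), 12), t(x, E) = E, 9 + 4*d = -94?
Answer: √316346/122 ≈ 4.6102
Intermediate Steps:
d = -103/4 (d = -9/4 + (¼)*(-94) = -9/4 - 47/2 = -103/4 ≈ -25.750)
Q(j) = j² - 9*j
A = 85/4 (A = -103/4 - 1*(-47) = -103/4 + 47 = 85/4 ≈ 21.250)
G = 1/244 (G = 1/(4*(-75 - 8*(-9 - 8))) = 1/(4*(-75 - 8*(-17))) = 1/(4*(-75 + 136)) = (¼)/61 = (¼)*(1/61) = 1/244 ≈ 0.0040984)
√(G + t(-162, A)) = √(1/244 + 85/4) = √(2593/122) = √316346/122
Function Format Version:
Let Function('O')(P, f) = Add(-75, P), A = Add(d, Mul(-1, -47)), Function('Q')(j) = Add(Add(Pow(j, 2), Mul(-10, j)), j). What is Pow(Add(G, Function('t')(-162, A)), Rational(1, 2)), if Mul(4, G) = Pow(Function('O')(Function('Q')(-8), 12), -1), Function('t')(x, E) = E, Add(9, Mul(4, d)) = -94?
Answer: Mul(Rational(1, 122), Pow(316346, Rational(1, 2))) ≈ 4.6102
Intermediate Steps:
d = Rational(-103, 4) (d = Add(Rational(-9, 4), Mul(Rational(1, 4), -94)) = Add(Rational(-9, 4), Rational(-47, 2)) = Rational(-103, 4) ≈ -25.750)
Function('Q')(j) = Add(Pow(j, 2), Mul(-9, j))
A = Rational(85, 4) (A = Add(Rational(-103, 4), Mul(-1, -47)) = Add(Rational(-103, 4), 47) = Rational(85, 4) ≈ 21.250)
G = Rational(1, 244) (G = Mul(Rational(1, 4), Pow(Add(-75, Mul(-8, Add(-9, -8))), -1)) = Mul(Rational(1, 4), Pow(Add(-75, Mul(-8, -17)), -1)) = Mul(Rational(1, 4), Pow(Add(-75, 136), -1)) = Mul(Rational(1, 4), Pow(61, -1)) = Mul(Rational(1, 4), Rational(1, 61)) = Rational(1, 244) ≈ 0.0040984)
Pow(Add(G, Function('t')(-162, A)), Rational(1, 2)) = Pow(Add(Rational(1, 244), Rational(85, 4)), Rational(1, 2)) = Pow(Rational(2593, 122), Rational(1, 2)) = Mul(Rational(1, 122), Pow(316346, Rational(1, 2)))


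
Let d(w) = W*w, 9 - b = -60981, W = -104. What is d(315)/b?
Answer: -1092/2033 ≈ -0.53714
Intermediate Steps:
b = 60990 (b = 9 - 1*(-60981) = 9 + 60981 = 60990)
d(w) = -104*w
d(315)/b = -104*315/60990 = -32760*1/60990 = -1092/2033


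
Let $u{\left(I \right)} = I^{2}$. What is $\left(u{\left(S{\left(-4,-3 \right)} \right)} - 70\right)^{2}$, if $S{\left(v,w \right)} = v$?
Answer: $2916$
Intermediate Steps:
$\left(u{\left(S{\left(-4,-3 \right)} \right)} - 70\right)^{2} = \left(\left(-4\right)^{2} - 70\right)^{2} = \left(16 - 70\right)^{2} = \left(-54\right)^{2} = 2916$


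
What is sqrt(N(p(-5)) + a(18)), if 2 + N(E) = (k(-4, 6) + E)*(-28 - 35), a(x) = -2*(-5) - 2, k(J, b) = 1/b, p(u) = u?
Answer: 3*sqrt(138)/2 ≈ 17.621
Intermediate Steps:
a(x) = 8 (a(x) = 10 - 2 = 8)
N(E) = -25/2 - 63*E (N(E) = -2 + (1/6 + E)*(-28 - 35) = -2 + (1/6 + E)*(-63) = -2 + (-21/2 - 63*E) = -25/2 - 63*E)
sqrt(N(p(-5)) + a(18)) = sqrt((-25/2 - 63*(-5)) + 8) = sqrt((-25/2 + 315) + 8) = sqrt(605/2 + 8) = sqrt(621/2) = 3*sqrt(138)/2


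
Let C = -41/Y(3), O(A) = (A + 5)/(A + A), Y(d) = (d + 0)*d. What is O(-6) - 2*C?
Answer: 331/36 ≈ 9.1944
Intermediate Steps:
Y(d) = d² (Y(d) = d*d = d²)
O(A) = (5 + A)/(2*A) (O(A) = (5 + A)/((2*A)) = (5 + A)*(1/(2*A)) = (5 + A)/(2*A))
C = -41/9 (C = -41/(3²) = -41/9 ≈ -4.5556)
O(-6) - 2*C = (½)*(5 - 6)/(-6) - 2*(-41/9) = (½)*(-⅙)*(-1) + 82/9 = 1/12 + 82/9 = 331/36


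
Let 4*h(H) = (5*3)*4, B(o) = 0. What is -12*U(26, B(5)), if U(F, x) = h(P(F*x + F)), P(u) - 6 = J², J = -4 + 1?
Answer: -180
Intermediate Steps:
J = -3
P(u) = 15 (P(u) = 6 + (-3)² = 6 + 9 = 15)
h(H) = 15 (h(H) = ((5*3)*4)/4 = (15*4)/4 = (¼)*60 = 15)
U(F, x) = 15
-12*U(26, B(5)) = -12*15 = -180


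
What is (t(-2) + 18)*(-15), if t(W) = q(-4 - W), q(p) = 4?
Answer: -330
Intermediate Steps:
t(W) = 4
(t(-2) + 18)*(-15) = (4 + 18)*(-15) = 22*(-15) = -330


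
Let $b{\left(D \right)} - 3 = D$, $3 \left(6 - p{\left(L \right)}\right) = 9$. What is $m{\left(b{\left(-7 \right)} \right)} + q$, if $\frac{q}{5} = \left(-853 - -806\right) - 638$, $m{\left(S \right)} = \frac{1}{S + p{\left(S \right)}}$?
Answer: $-3426$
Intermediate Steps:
$p{\left(L \right)} = 3$ ($p{\left(L \right)} = 6 - 3 = 3$)
$b{\left(D \right)} = 3 + D$
$m{\left(S \right)} = \frac{1}{3 + S}$ ($m{\left(S \right)} = \frac{1}{S + 3} = \frac{1}{3 + S}$)
$q = -3425$ ($q = 5 \left(\left(-853 - -806\right) - 638\right) = 5 \left(\left(-853 + 806\right) - 638\right) = 5 \left(-47 - 638\right) = 5 \left(-685\right) = -3425$)
$m{\left(b{\left(-7 \right)} \right)} + q = \frac{1}{3 + \left(3 - 7\right)} - 3425 = \frac{1}{3 - 4} - 3425 = \frac{1}{-1} - 3425 = -1 - 3425 = -3426$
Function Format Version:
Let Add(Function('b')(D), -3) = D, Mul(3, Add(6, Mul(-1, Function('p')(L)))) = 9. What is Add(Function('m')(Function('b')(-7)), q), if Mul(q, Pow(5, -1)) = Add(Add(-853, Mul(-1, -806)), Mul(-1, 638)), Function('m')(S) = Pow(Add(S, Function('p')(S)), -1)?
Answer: -3426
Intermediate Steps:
Function('p')(L) = 3 (Function('p')(L) = Add(6, Mul(Rational(-1, 3), 9)) = Add(6, -3) = 3)
Function('b')(D) = Add(3, D)
Function('m')(S) = Pow(Add(3, S), -1) (Function('m')(S) = Pow(Add(S, 3), -1) = Pow(Add(3, S), -1))
q = -3425 (q = Mul(5, Add(Add(-853, Mul(-1, -806)), Mul(-1, 638))) = Mul(5, Add(Add(-853, 806), -638)) = Mul(5, Add(-47, -638)) = Mul(5, -685) = -3425)
Add(Function('m')(Function('b')(-7)), q) = Add(Pow(Add(3, Add(3, -7)), -1), -3425) = Add(Pow(Add(3, -4), -1), -3425) = Add(Pow(-1, -1), -3425) = Add(-1, -3425) = -3426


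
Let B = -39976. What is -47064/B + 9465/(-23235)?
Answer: 5959660/7740353 ≈ 0.76995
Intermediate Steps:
-47064/B + 9465/(-23235) = -47064/(-39976) + 9465/(-23235) = -47064*(-1/39976) + 9465*(-1/23235) = 5883/4997 - 631/1549 = 5959660/7740353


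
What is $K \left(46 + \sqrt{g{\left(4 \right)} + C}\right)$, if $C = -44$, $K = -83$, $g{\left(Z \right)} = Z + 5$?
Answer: $-3818 - 83 i \sqrt{35} \approx -3818.0 - 491.03 i$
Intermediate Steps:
$g{\left(Z \right)} = 5 + Z$
$K \left(46 + \sqrt{g{\left(4 \right)} + C}\right) = - 83 \left(46 + \sqrt{\left(5 + 4\right) - 44}\right) = - 83 \left(46 + \sqrt{9 - 44}\right) = - 83 \left(46 + \sqrt{-35}\right) = - 83 \left(46 + i \sqrt{35}\right) = -3818 - 83 i \sqrt{35}$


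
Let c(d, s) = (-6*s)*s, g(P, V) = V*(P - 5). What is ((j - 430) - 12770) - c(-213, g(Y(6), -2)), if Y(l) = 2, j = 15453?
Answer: 2469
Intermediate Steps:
g(P, V) = V*(-5 + P)
c(d, s) = -6*s**2
((j - 430) - 12770) - c(-213, g(Y(6), -2)) = ((15453 - 430) - 12770) - (-6)*(-2*(-5 + 2))**2 = (15023 - 12770) - (-6)*(-2*(-3))**2 = 2253 - (-6)*6**2 = 2253 - (-6)*36 = 2253 - 1*(-216) = 2253 + 216 = 2469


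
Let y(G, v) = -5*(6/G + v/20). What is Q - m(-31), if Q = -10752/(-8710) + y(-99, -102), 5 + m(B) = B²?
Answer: -267011699/287430 ≈ -928.96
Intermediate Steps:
y(G, v) = -30/G - v/4 (y(G, v) = -5*(6/G + v*(1/20)) = -5*(6/G + v/20) = -30/G - v/4)
m(B) = -5 + B²
Q = 7771381/287430 (Q = -10752/(-8710) + (-30/(-99) - ¼*(-102)) = -10752*(-1/8710) + (-30*(-1/99) + 51/2) = 5376/4355 + (10/33 + 51/2) = 5376/4355 + 1703/66 = 7771381/287430 ≈ 27.037)
Q - m(-31) = 7771381/287430 - (-5 + (-31)²) = 7771381/287430 - (-5 + 961) = 7771381/287430 - 1*956 = 7771381/287430 - 956 = -267011699/287430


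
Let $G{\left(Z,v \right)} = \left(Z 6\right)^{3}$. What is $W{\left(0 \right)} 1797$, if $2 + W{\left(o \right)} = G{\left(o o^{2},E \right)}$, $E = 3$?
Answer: $-3594$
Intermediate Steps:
$G{\left(Z,v \right)} = 216 Z^{3}$ ($G{\left(Z,v \right)} = \left(6 Z\right)^{3} = 216 Z^{3}$)
$W{\left(o \right)} = -2 + 216 o^{9}$ ($W{\left(o \right)} = -2 + 216 \left(o o^{2}\right)^{3} = -2 + 216 \left(o^{3}\right)^{3} = -2 + 216 o^{9}$)
$W{\left(0 \right)} 1797 = \left(-2 + 216 \cdot 0^{9}\right) 1797 = \left(-2 + 216 \cdot 0\right) 1797 = \left(-2 + 0\right) 1797 = \left(-2\right) 1797 = -3594$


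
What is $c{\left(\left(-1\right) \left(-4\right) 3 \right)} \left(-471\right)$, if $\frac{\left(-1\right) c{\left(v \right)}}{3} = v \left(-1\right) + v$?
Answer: $0$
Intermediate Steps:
$c{\left(v \right)} = 0$ ($c{\left(v \right)} = - 3 \left(v \left(-1\right) + v\right) = - 3 \left(- v + v\right) = \left(-3\right) 0 = 0$)
$c{\left(\left(-1\right) \left(-4\right) 3 \right)} \left(-471\right) = 0 \left(-471\right) = 0$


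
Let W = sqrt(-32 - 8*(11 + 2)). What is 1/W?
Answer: -I*sqrt(34)/68 ≈ -0.085749*I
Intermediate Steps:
W = 2*I*sqrt(34) (W = sqrt(-32 - 8*13) = sqrt(-32 - 104) = sqrt(-136) = 2*I*sqrt(34) ≈ 11.662*I)
1/W = 1/(2*I*sqrt(34)) = -I*sqrt(34)/68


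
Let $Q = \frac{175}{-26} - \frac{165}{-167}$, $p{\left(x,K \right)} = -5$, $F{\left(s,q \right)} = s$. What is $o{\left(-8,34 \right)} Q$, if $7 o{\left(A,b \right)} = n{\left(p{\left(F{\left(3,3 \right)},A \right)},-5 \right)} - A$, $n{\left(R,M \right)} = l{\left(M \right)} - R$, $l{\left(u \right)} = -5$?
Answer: $- \frac{99740}{15197} \approx -6.5631$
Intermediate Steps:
$n{\left(R,M \right)} = -5 - R$
$o{\left(A,b \right)} = - \frac{A}{7}$ ($o{\left(A,b \right)} = \frac{\left(-5 - -5\right) - A}{7} = \frac{\left(-5 + 5\right) - A}{7} = \frac{0 - A}{7} = \frac{\left(-1\right) A}{7} = - \frac{A}{7}$)
$Q = - \frac{24935}{4342}$ ($Q = 175 \left(- \frac{1}{26}\right) - - \frac{165}{167} = - \frac{175}{26} + \frac{165}{167} = - \frac{24935}{4342} \approx -5.7427$)
$o{\left(-8,34 \right)} Q = \left(- \frac{1}{7}\right) \left(-8\right) \left(- \frac{24935}{4342}\right) = \frac{8}{7} \left(- \frac{24935}{4342}\right) = - \frac{99740}{15197}$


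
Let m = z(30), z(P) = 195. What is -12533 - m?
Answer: -12728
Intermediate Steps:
m = 195
-12533 - m = -12533 - 1*195 = -12533 - 195 = -12728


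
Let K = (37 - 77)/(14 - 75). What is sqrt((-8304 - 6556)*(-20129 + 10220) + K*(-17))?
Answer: 2*sqrt(136977199765)/61 ≈ 12135.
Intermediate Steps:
K = 40/61 (K = -40/(-61) = -40*(-1/61) = 40/61 ≈ 0.65574)
sqrt((-8304 - 6556)*(-20129 + 10220) + K*(-17)) = sqrt((-8304 - 6556)*(-20129 + 10220) + (40/61)*(-17)) = sqrt(-14860*(-9909) - 680/61) = sqrt(147247740 - 680/61) = sqrt(8982111460/61) = 2*sqrt(136977199765)/61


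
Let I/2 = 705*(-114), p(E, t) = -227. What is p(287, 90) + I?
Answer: -160967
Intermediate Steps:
I = -160740 (I = 2*(705*(-114)) = 2*(-80370) = -160740)
p(287, 90) + I = -227 - 160740 = -160967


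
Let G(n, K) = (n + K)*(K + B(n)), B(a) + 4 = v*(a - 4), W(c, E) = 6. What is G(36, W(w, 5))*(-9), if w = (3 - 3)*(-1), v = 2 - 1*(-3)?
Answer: -61236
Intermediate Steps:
v = 5 (v = 2 + 3 = 5)
w = 0 (w = 0*(-1) = 0)
B(a) = -24 + 5*a (B(a) = -4 + 5*(a - 4) = -4 + 5*(-4 + a) = -4 + (-20 + 5*a) = -24 + 5*a)
G(n, K) = (K + n)*(-24 + K + 5*n) (G(n, K) = (n + K)*(K + (-24 + 5*n)) = (K + n)*(-24 + K + 5*n))
G(36, W(w, 5))*(-9) = (6² + 6*36 + 6*(-24 + 5*36) + 36*(-24 + 5*36))*(-9) = (36 + 216 + 6*(-24 + 180) + 36*(-24 + 180))*(-9) = (36 + 216 + 6*156 + 36*156)*(-9) = (36 + 216 + 936 + 5616)*(-9) = 6804*(-9) = -61236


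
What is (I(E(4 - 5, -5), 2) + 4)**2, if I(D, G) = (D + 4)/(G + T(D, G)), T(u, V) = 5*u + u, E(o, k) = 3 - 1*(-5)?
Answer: 11236/625 ≈ 17.978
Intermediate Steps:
E(o, k) = 8 (E(o, k) = 3 + 5 = 8)
T(u, V) = 6*u
I(D, G) = (4 + D)/(G + 6*D) (I(D, G) = (D + 4)/(G + 6*D) = (4 + D)/(G + 6*D))
(I(E(4 - 5, -5), 2) + 4)**2 = ((4 + 8)/(2 + 6*8) + 4)**2 = (12/(2 + 48) + 4)**2 = (12/50 + 4)**2 = ((1/50)*12 + 4)**2 = (6/25 + 4)**2 = (106/25)**2 = 11236/625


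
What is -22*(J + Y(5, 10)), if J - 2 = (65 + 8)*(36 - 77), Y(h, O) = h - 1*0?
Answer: 65692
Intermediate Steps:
Y(h, O) = h (Y(h, O) = h + 0 = h)
J = -2991 (J = 2 + (65 + 8)*(36 - 77) = 2 + 73*(-41) = 2 - 2993 = -2991)
-22*(J + Y(5, 10)) = -22*(-2991 + 5) = -22*(-2986) = 65692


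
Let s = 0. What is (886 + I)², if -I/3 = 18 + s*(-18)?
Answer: 692224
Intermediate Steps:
I = -54 (I = -3*(18 + 0*(-18)) = -3*(18 + 0) = -3*18 = -54)
(886 + I)² = (886 - 54)² = 832² = 692224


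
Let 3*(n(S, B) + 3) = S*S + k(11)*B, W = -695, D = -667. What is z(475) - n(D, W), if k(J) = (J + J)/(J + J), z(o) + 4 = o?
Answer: -442772/3 ≈ -1.4759e+5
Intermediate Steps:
z(o) = -4 + o
k(J) = 1 (k(J) = (2*J)/((2*J)) = (2*J)*(1/(2*J)) = 1)
n(S, B) = -3 + B/3 + S²/3 (n(S, B) = -3 + (S*S + 1*B)/3 = -3 + (S² + B)/3 = -3 + (B + S²)/3 = -3 + (B/3 + S²/3) = -3 + B/3 + S²/3)
z(475) - n(D, W) = (-4 + 475) - (-3 + (⅓)*(-695) + (⅓)*(-667)²) = 471 - (-3 - 695/3 + (⅓)*444889) = 471 - (-3 - 695/3 + 444889/3) = 471 - 1*444185/3 = 471 - 444185/3 = -442772/3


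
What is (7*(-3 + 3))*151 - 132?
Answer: -132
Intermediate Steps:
(7*(-3 + 3))*151 - 132 = (7*0)*151 - 132 = 0*151 - 132 = 0 - 132 = -132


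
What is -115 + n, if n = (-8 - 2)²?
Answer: -15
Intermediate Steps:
n = 100 (n = (-10)² = 100)
-115 + n = -115 + 100 = -15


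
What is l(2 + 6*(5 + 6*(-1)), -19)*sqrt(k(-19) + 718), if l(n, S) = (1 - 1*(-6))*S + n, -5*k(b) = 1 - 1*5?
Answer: -137*sqrt(17970)/5 ≈ -3673.0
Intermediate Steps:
k(b) = 4/5 (k(b) = -(1 - 1*5)/5 = -(1 - 5)/5 = -1/5*(-4) = 4/5)
l(n, S) = n + 7*S (l(n, S) = (1 + 6)*S + n = 7*S + n = n + 7*S)
l(2 + 6*(5 + 6*(-1)), -19)*sqrt(k(-19) + 718) = ((2 + 6*(5 + 6*(-1))) + 7*(-19))*sqrt(4/5 + 718) = ((2 + 6*(5 - 6)) - 133)*sqrt(3594/5) = ((2 + 6*(-1)) - 133)*(sqrt(17970)/5) = ((2 - 6) - 133)*(sqrt(17970)/5) = (-4 - 133)*(sqrt(17970)/5) = -137*sqrt(17970)/5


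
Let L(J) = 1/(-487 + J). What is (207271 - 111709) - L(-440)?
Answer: 88585975/927 ≈ 95562.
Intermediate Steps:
(207271 - 111709) - L(-440) = (207271 - 111709) - 1/(-487 - 440) = 95562 - 1/(-927) = 95562 - 1*(-1/927) = 95562 + 1/927 = 88585975/927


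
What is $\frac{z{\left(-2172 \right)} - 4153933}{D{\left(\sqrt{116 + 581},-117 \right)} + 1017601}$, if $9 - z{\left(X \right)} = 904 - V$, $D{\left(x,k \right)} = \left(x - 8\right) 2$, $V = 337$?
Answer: $- \frac{4227547724235}{1035479229437} + \frac{8308982 \sqrt{697}}{1035479229437} \approx -4.0825$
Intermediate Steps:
$D{\left(x,k \right)} = -16 + 2 x$ ($D{\left(x,k \right)} = \left(-8 + x\right) 2 = -16 + 2 x$)
$z{\left(X \right)} = -558$ ($z{\left(X \right)} = 9 - \left(904 - 337\right) = 9 - 567 = -558$)
$\frac{z{\left(-2172 \right)} - 4153933}{D{\left(\sqrt{116 + 581},-117 \right)} + 1017601} = \frac{-558 - 4153933}{\left(-16 + 2 \sqrt{116 + 581}\right) + 1017601} = - \frac{4154491}{\left(-16 + 2 \sqrt{697}\right) + 1017601} = - \frac{4154491}{1017585 + 2 \sqrt{697}}$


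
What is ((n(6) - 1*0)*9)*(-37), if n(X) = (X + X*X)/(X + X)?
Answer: -2331/2 ≈ -1165.5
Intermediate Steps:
n(X) = (X + X²)/(2*X) (n(X) = (X + X²)/((2*X)) = (X + X²)*(1/(2*X)) = (X + X²)/(2*X))
((n(6) - 1*0)*9)*(-37) = (((½ + (½)*6) - 1*0)*9)*(-37) = (((½ + 3) + 0)*9)*(-37) = ((7/2 + 0)*9)*(-37) = ((7/2)*9)*(-37) = (63/2)*(-37) = -2331/2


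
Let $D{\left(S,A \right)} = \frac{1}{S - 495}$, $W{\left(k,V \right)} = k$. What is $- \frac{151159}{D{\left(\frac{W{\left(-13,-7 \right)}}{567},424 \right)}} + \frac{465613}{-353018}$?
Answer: $\frac{14977496470207865}{200161206} \approx 7.4827 \cdot 10^{7}$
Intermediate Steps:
$D{\left(S,A \right)} = \frac{1}{-495 + S}$
$- \frac{151159}{D{\left(\frac{W{\left(-13,-7 \right)}}{567},424 \right)}} + \frac{465613}{-353018} = - \frac{151159}{\frac{1}{-495 - \frac{13}{567}}} + \frac{465613}{-353018} = - \frac{151159}{\frac{1}{-495 - \frac{13}{567}}} + 465613 \left(- \frac{1}{353018}\right) = - \frac{151159}{\frac{1}{-495 - \frac{13}{567}}} - \frac{465613}{353018} = - \frac{151159}{\frac{1}{- \frac{280678}{567}}} - \frac{465613}{353018} = - \frac{151159}{- \frac{567}{280678}} - \frac{465613}{353018} = \left(-151159\right) \left(- \frac{280678}{567}\right) - \frac{465613}{353018} = \frac{42427005802}{567} - \frac{465613}{353018} = \frac{14977496470207865}{200161206}$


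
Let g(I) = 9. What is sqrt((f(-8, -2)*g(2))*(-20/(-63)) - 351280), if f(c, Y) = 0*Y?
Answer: 4*I*sqrt(21955) ≈ 592.69*I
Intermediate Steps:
f(c, Y) = 0
sqrt((f(-8, -2)*g(2))*(-20/(-63)) - 351280) = sqrt((0*9)*(-20/(-63)) - 351280) = sqrt(0*(-20*(-1/63)) - 351280) = sqrt(0*(20/63) - 351280) = sqrt(0 - 351280) = sqrt(-351280) = 4*I*sqrt(21955)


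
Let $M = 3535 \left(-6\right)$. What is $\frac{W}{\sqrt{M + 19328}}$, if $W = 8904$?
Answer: $- \frac{4452 i \sqrt{1882}}{941} \approx - 205.25 i$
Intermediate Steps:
$M = -21210$
$\frac{W}{\sqrt{M + 19328}} = \frac{8904}{\sqrt{-21210 + 19328}} = \frac{8904}{\sqrt{-1882}} = \frac{8904}{i \sqrt{1882}} = 8904 \left(- \frac{i \sqrt{1882}}{1882}\right) = - \frac{4452 i \sqrt{1882}}{941}$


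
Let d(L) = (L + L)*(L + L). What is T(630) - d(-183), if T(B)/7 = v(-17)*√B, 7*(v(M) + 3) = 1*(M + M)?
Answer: -133956 - 165*√70 ≈ -1.3534e+5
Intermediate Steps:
d(L) = 4*L² (d(L) = (2*L)*(2*L) = 4*L²)
v(M) = -3 + 2*M/7 (v(M) = -3 + (1*(M + M))/7 = -3 + (1*(2*M))/7 = -3 + (2*M)/7 = -3 + 2*M/7)
T(B) = -55*√B (T(B) = 7*((-3 + (2/7)*(-17))*√B) = 7*((-3 - 34/7)*√B) = 7*(-55*√B/7) = -55*√B)
T(630) - d(-183) = -165*√70 - 4*(-183)² = -165*√70 - 4*33489 = -165*√70 - 1*133956 = -165*√70 - 133956 = -133956 - 165*√70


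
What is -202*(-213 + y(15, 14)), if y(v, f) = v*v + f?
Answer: -5252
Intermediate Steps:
y(v, f) = f + v**2 (y(v, f) = v**2 + f = f + v**2)
-202*(-213 + y(15, 14)) = -202*(-213 + (14 + 15**2)) = -202*(-213 + (14 + 225)) = -202*(-213 + 239) = -202*26 = -5252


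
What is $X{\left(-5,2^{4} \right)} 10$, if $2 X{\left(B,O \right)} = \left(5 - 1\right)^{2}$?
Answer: $80$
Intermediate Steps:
$X{\left(B,O \right)} = 8$ ($X{\left(B,O \right)} = \frac{\left(5 - 1\right)^{2}}{2} = \frac{4^{2}}{2} = \frac{1}{2} \cdot 16 = 8$)
$X{\left(-5,2^{4} \right)} 10 = 8 \cdot 10 = 80$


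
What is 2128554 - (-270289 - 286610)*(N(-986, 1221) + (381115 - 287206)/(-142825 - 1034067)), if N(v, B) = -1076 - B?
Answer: -1503023938908699/1176892 ≈ -1.2771e+9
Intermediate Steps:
2128554 - (-270289 - 286610)*(N(-986, 1221) + (381115 - 287206)/(-142825 - 1034067)) = 2128554 - (-270289 - 286610)*((-1076 - 1*1221) + (381115 - 287206)/(-142825 - 1034067)) = 2128554 - (-556899)*((-1076 - 1221) + 93909/(-1176892)) = 2128554 - (-556899)*(-2297 + 93909*(-1/1176892)) = 2128554 - (-556899)*(-2297 - 93909/1176892) = 2128554 - (-556899)*(-2703414833)/1176892 = 2128554 - 1*1505529017082867/1176892 = 2128554 - 1505529017082867/1176892 = -1503023938908699/1176892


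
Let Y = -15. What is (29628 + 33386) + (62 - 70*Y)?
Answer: 64126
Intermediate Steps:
(29628 + 33386) + (62 - 70*Y) = (29628 + 33386) + (62 - 70*(-15)) = 63014 + (62 + 1050) = 63014 + 1112 = 64126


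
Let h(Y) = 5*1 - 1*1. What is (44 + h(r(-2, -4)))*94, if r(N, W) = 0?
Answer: 4512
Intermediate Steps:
h(Y) = 4 (h(Y) = 5 - 1 = 4)
(44 + h(r(-2, -4)))*94 = (44 + 4)*94 = 48*94 = 4512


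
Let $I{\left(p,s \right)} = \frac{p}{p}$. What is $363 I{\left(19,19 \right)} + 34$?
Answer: $397$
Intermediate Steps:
$I{\left(p,s \right)} = 1$
$363 I{\left(19,19 \right)} + 34 = 363 \cdot 1 + 34 = 363 + 34 = 397$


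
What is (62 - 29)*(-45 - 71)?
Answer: -3828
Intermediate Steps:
(62 - 29)*(-45 - 71) = 33*(-116) = -3828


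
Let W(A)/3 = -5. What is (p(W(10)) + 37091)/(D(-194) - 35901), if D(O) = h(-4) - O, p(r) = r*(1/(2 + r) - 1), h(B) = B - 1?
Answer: -482393/464256 ≈ -1.0391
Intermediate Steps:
h(B) = -1 + B
W(A) = -15 (W(A) = 3*(-5) = -15)
p(r) = r*(-1 + 1/(2 + r))
D(O) = -5 - O (D(O) = (-1 - 4) - O = -5 - O)
(p(W(10)) + 37091)/(D(-194) - 35901) = (-1*(-15)*(1 - 15)/(2 - 15) + 37091)/((-5 - 1*(-194)) - 35901) = (-1*(-15)*(-14)/(-13) + 37091)/((-5 + 194) - 35901) = (-1*(-15)*(-1/13)*(-14) + 37091)/(189 - 35901) = (210/13 + 37091)/(-35712) = (482393/13)*(-1/35712) = -482393/464256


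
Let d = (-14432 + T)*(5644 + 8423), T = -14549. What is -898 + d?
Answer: -407676625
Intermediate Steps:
d = -407675727 (d = (-14432 - 14549)*(5644 + 8423) = -28981*14067 = -407675727)
-898 + d = -898 - 407675727 = -407676625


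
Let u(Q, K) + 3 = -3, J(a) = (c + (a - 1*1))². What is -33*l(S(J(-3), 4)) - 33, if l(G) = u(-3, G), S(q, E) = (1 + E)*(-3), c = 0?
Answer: 165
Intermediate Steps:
J(a) = (-1 + a)² (J(a) = (0 + (a - 1*1))² = (0 + (a - 1))² = (0 + (-1 + a))² = (-1 + a)²)
S(q, E) = -3 - 3*E
u(Q, K) = -6 (u(Q, K) = -3 - 3 = -6)
l(G) = -6
-33*l(S(J(-3), 4)) - 33 = -33*(-6) - 33 = 198 - 33 = 165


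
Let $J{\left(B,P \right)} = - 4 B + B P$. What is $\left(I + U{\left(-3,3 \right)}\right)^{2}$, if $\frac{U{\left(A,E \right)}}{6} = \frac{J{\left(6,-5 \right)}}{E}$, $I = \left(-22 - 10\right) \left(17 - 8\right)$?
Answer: $156816$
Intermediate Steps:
$I = -288$ ($I = \left(-32\right) 9 = -288$)
$U{\left(A,E \right)} = - \frac{324}{E}$ ($U{\left(A,E \right)} = 6 \frac{6 \left(-4 - 5\right)}{E} = 6 \frac{6 \left(-9\right)}{E} = 6 \left(- \frac{54}{E}\right) = - \frac{324}{E}$)
$\left(I + U{\left(-3,3 \right)}\right)^{2} = \left(-288 - \frac{324}{3}\right)^{2} = \left(-288 - 108\right)^{2} = \left(-396\right)^{2} = 156816$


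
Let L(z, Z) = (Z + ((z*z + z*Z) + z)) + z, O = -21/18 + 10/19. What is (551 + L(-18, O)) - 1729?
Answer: -100219/114 ≈ -879.11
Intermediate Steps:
O = -73/114 (O = -21*1/18 + 10*(1/19) = -7/6 + 10/19 = -73/114 ≈ -0.64035)
L(z, Z) = Z + z² + 2*z + Z*z (L(z, Z) = (Z + ((z² + Z*z) + z)) + z = (Z + (z + z² + Z*z)) + z = (Z + z + z² + Z*z) + z = Z + z² + 2*z + Z*z)
(551 + L(-18, O)) - 1729 = (551 + (-73/114 + (-18)² + 2*(-18) - 73/114*(-18))) - 1729 = (551 + (-73/114 + 324 - 36 + 219/19)) - 1729 = (551 + 34073/114) - 1729 = 96887/114 - 1729 = -100219/114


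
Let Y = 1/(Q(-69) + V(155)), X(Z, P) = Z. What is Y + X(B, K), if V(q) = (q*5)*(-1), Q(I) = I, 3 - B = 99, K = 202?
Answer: -81025/844 ≈ -96.001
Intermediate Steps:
B = -96 (B = 3 - 1*99 = 3 - 99 = -96)
V(q) = -5*q (V(q) = (5*q)*(-1) = -5*q)
Y = -1/844 (Y = 1/(-69 - 5*155) = 1/(-69 - 775) = 1/(-844) = -1/844 ≈ -0.0011848)
Y + X(B, K) = -1/844 - 96 = -81025/844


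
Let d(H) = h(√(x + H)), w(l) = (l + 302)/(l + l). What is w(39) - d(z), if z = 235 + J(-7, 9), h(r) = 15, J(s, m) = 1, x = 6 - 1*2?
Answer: -829/78 ≈ -10.628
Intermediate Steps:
x = 4 (x = 6 - 2 = 4)
w(l) = (302 + l)/(2*l) (w(l) = (302 + l)/((2*l)) = (302 + l)*(1/(2*l)) = (302 + l)/(2*l))
z = 236 (z = 235 + 1 = 236)
d(H) = 15
w(39) - d(z) = (½)*(302 + 39)/39 - 1*15 = (½)*(1/39)*341 - 15 = 341/78 - 15 = -829/78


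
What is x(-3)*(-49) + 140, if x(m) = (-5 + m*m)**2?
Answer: -644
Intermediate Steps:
x(m) = (-5 + m**2)**2
x(-3)*(-49) + 140 = (-5 + (-3)**2)**2*(-49) + 140 = (-5 + 9)**2*(-49) + 140 = 4**2*(-49) + 140 = 16*(-49) + 140 = -784 + 140 = -644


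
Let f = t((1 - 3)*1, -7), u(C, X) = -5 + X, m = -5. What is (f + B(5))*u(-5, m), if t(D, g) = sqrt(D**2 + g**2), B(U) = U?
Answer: -50 - 10*sqrt(53) ≈ -122.80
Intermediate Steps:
f = sqrt(53) (f = sqrt(((1 - 3)*1)**2 + (-7)**2) = sqrt((-2*1)**2 + 49) = sqrt((-2)**2 + 49) = sqrt(4 + 49) = sqrt(53) ≈ 7.2801)
(f + B(5))*u(-5, m) = (sqrt(53) + 5)*(-5 - 5) = (5 + sqrt(53))*(-10) = -50 - 10*sqrt(53)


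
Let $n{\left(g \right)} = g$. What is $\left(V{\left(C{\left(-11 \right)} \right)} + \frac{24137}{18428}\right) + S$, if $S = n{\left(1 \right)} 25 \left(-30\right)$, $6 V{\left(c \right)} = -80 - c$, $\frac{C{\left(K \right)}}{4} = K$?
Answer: $- \frac{13907431}{18428} \approx -754.69$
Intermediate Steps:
$C{\left(K \right)} = 4 K$
$V{\left(c \right)} = - \frac{40}{3} - \frac{c}{6}$ ($V{\left(c \right)} = \frac{-80 - c}{6} = - \frac{40}{3} - \frac{c}{6}$)
$S = -750$ ($S = 1 \cdot 25 \left(-30\right) = 25 \left(-30\right) = -750$)
$\left(V{\left(C{\left(-11 \right)} \right)} + \frac{24137}{18428}\right) + S = \left(\left(- \frac{40}{3} - \frac{4 \left(-11\right)}{6}\right) + \frac{24137}{18428}\right) - 750 = \left(\left(- \frac{40}{3} - - \frac{22}{3}\right) + 24137 \cdot \frac{1}{18428}\right) - 750 = \left(\left(- \frac{40}{3} + \frac{22}{3}\right) + \frac{24137}{18428}\right) - 750 = \left(-6 + \frac{24137}{18428}\right) - 750 = - \frac{86431}{18428} - 750 = - \frac{13907431}{18428}$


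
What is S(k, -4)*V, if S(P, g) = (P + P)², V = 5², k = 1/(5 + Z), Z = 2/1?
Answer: 100/49 ≈ 2.0408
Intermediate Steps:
Z = 2 (Z = 2*1 = 2)
k = ⅐ (k = 1/(5 + 2) = 1/7 = ⅐ ≈ 0.14286)
V = 25
S(P, g) = 4*P² (S(P, g) = (2*P)² = 4*P²)
S(k, -4)*V = (4*(⅐)²)*25 = (4*(1/49))*25 = (4/49)*25 = 100/49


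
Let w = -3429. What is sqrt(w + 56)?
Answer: I*sqrt(3373) ≈ 58.078*I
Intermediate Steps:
sqrt(w + 56) = sqrt(-3429 + 56) = sqrt(-3373) = I*sqrt(3373)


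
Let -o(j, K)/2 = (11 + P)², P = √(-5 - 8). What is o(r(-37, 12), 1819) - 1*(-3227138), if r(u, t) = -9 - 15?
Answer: 3226922 - 44*I*√13 ≈ 3.2269e+6 - 158.64*I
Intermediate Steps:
r(u, t) = -24
P = I*√13 (P = √(-13) = I*√13 ≈ 3.6056*I)
o(j, K) = -2*(11 + I*√13)²
o(r(-37, 12), 1819) - 1*(-3227138) = (-216 - 44*I*√13) - 1*(-3227138) = (-216 - 44*I*√13) + 3227138 = 3226922 - 44*I*√13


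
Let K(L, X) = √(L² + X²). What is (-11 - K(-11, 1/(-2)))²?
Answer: (22 + √485)²/4 ≈ 484.50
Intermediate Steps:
(-11 - K(-11, 1/(-2)))² = (-11 - √((-11)² + (1/(-2))²))² = (-11 - √(121 + (-½)²))² = (-11 - √(121 + ¼))² = (-11 - √(485/4))² = (-11 - √485/2)²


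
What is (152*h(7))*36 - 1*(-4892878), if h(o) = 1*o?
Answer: 4931182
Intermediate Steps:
h(o) = o
(152*h(7))*36 - 1*(-4892878) = (152*7)*36 - 1*(-4892878) = 1064*36 + 4892878 = 38304 + 4892878 = 4931182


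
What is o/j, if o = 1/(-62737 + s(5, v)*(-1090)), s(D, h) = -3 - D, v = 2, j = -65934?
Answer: 1/3561556878 ≈ 2.8078e-10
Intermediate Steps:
o = -1/54017 (o = 1/(-62737 + (-3 - 1*5)*(-1090)) = 1/(-62737 + (-3 - 5)*(-1090)) = 1/(-62737 - 8*(-1090)) = 1/(-62737 + 8720) = 1/(-54017) = -1/54017 ≈ -1.8513e-5)
o/j = -1/54017/(-65934) = -1/54017*(-1/65934) = 1/3561556878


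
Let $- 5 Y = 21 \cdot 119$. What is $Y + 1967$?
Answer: $\frac{7336}{5} \approx 1467.2$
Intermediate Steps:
$Y = - \frac{2499}{5}$ ($Y = - \frac{21 \cdot 119}{5} = \left(- \frac{1}{5}\right) 2499 = - \frac{2499}{5} \approx -499.8$)
$Y + 1967 = - \frac{2499}{5} + 1967 = \frac{7336}{5}$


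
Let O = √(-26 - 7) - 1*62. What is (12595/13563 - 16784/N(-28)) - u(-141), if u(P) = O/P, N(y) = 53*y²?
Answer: 12790202/150498747 + I*√33/141 ≈ 0.084985 + 0.040742*I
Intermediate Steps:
O = -62 + I*√33 (O = √(-33) - 62 = I*√33 - 62 = -62 + I*√33 ≈ -62.0 + 5.7446*I)
u(P) = (-62 + I*√33)/P
(12595/13563 - 16784/N(-28)) - u(-141) = (12595/13563 - 16784/(53*(-28)²)) - (-62 + I*√33)/(-141) = (12595*(1/13563) - 16784/(53*784)) - (-1)*(-62 + I*√33)/141 = (1145/1233 - 16784/41552) - (62/141 - I*√33/141) = (1145/1233 - 16784*1/41552) + (-62/141 + I*√33/141) = (1145/1233 - 1049/2597) + (-62/141 + I*√33/141) = 1680148/3202101 + (-62/141 + I*√33/141) = 12790202/150498747 + I*√33/141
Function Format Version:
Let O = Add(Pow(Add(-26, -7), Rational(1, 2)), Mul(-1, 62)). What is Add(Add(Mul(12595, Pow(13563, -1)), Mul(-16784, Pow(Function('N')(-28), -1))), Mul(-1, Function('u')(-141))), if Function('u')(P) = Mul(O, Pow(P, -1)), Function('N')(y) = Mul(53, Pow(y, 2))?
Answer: Add(Rational(12790202, 150498747), Mul(Rational(1, 141), I, Pow(33, Rational(1, 2)))) ≈ Add(0.084985, Mul(0.040742, I))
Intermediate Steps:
O = Add(-62, Mul(I, Pow(33, Rational(1, 2)))) (O = Add(Pow(-33, Rational(1, 2)), -62) = Add(Mul(I, Pow(33, Rational(1, 2))), -62) = Add(-62, Mul(I, Pow(33, Rational(1, 2)))) ≈ Add(-62.000, Mul(5.7446, I)))
Function('u')(P) = Mul(Pow(P, -1), Add(-62, Mul(I, Pow(33, Rational(1, 2))))) (Function('u')(P) = Mul(Add(-62, Mul(I, Pow(33, Rational(1, 2)))), Pow(P, -1)) = Mul(Pow(P, -1), Add(-62, Mul(I, Pow(33, Rational(1, 2))))))
Add(Add(Mul(12595, Pow(13563, -1)), Mul(-16784, Pow(Function('N')(-28), -1))), Mul(-1, Function('u')(-141))) = Add(Add(Mul(12595, Pow(13563, -1)), Mul(-16784, Pow(Mul(53, Pow(-28, 2)), -1))), Mul(-1, Mul(Pow(-141, -1), Add(-62, Mul(I, Pow(33, Rational(1, 2))))))) = Add(Add(Mul(12595, Rational(1, 13563)), Mul(-16784, Pow(Mul(53, 784), -1))), Mul(-1, Mul(Rational(-1, 141), Add(-62, Mul(I, Pow(33, Rational(1, 2))))))) = Add(Add(Rational(1145, 1233), Mul(-16784, Pow(41552, -1))), Mul(-1, Add(Rational(62, 141), Mul(Rational(-1, 141), I, Pow(33, Rational(1, 2)))))) = Add(Add(Rational(1145, 1233), Mul(-16784, Rational(1, 41552))), Add(Rational(-62, 141), Mul(Rational(1, 141), I, Pow(33, Rational(1, 2))))) = Add(Add(Rational(1145, 1233), Rational(-1049, 2597)), Add(Rational(-62, 141), Mul(Rational(1, 141), I, Pow(33, Rational(1, 2))))) = Add(Rational(1680148, 3202101), Add(Rational(-62, 141), Mul(Rational(1, 141), I, Pow(33, Rational(1, 2))))) = Add(Rational(12790202, 150498747), Mul(Rational(1, 141), I, Pow(33, Rational(1, 2))))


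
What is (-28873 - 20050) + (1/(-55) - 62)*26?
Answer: -2779451/55 ≈ -50536.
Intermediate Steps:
(-28873 - 20050) + (1/(-55) - 62)*26 = -48923 + (-1/55 - 62)*26 = -48923 - 3411/55*26 = -48923 - 88686/55 = -2779451/55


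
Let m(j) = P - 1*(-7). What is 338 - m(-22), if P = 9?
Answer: 322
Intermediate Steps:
m(j) = 16 (m(j) = 9 - 1*(-7) = 9 + 7 = 16)
338 - m(-22) = 338 - 1*16 = 338 - 16 = 322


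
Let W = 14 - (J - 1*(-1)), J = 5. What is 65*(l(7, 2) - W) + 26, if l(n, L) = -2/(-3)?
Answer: -1352/3 ≈ -450.67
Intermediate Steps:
W = 8 (W = 14 - (5 - 1*(-1)) = 14 - (5 + 1) = 14 - 1*6 = 14 - 6 = 8)
l(n, L) = ⅔ (l(n, L) = -2*(-⅓) = ⅔)
65*(l(7, 2) - W) + 26 = 65*(⅔ - 1*8) + 26 = 65*(⅔ - 8) + 26 = 65*(-22/3) + 26 = -1430/3 + 26 = -1352/3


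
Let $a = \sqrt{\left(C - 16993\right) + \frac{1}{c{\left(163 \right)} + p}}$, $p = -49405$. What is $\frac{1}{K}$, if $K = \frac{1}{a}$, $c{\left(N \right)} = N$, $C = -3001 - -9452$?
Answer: $\frac{i \sqrt{25561973502930}}{49242} \approx 102.67 i$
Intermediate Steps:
$C = 6451$ ($C = -3001 + 9452 = 6451$)
$a = \frac{i \sqrt{25561973502930}}{49242}$ ($a = \sqrt{\left(6451 - 16993\right) + \frac{1}{163 - 49405}} = \sqrt{-10542 + \frac{1}{-49242}} = \sqrt{-10542 - \frac{1}{49242}} = \sqrt{- \frac{519109165}{49242}} = \frac{i \sqrt{25561973502930}}{49242} \approx 102.67 i$)
$K = - \frac{i \sqrt{25561973502930}}{519109165}$ ($K = \frac{1}{\frac{1}{49242} i \sqrt{25561973502930}} = - \frac{i \sqrt{25561973502930}}{519109165} \approx - 0.0097395 i$)
$\frac{1}{K} = \frac{1}{\left(- \frac{1}{519109165}\right) i \sqrt{25561973502930}} = \frac{i \sqrt{25561973502930}}{49242}$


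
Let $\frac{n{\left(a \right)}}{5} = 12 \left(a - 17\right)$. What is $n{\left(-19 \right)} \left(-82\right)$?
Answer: $177120$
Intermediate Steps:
$n{\left(a \right)} = -1020 + 60 a$ ($n{\left(a \right)} = 5 \cdot 12 \left(a - 17\right) = 5 \cdot 12 \left(-17 + a\right) = 5 \left(-204 + 12 a\right) = -1020 + 60 a$)
$n{\left(-19 \right)} \left(-82\right) = \left(-1020 + 60 \left(-19\right)\right) \left(-82\right) = \left(-1020 - 1140\right) \left(-82\right) = \left(-2160\right) \left(-82\right) = 177120$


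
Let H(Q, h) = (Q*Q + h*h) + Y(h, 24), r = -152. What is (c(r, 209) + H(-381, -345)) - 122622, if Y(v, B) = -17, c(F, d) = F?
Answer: 141395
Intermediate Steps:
H(Q, h) = -17 + Q² + h² (H(Q, h) = (Q*Q + h*h) - 17 = (Q² + h²) - 17 = -17 + Q² + h²)
(c(r, 209) + H(-381, -345)) - 122622 = (-152 + (-17 + (-381)² + (-345)²)) - 122622 = (-152 + (-17 + 145161 + 119025)) - 122622 = (-152 + 264169) - 122622 = 264017 - 122622 = 141395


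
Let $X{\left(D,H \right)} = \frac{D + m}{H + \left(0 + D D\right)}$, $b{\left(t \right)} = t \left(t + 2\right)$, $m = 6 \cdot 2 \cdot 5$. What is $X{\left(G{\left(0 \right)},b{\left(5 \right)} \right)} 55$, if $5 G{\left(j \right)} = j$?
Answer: $\frac{660}{7} \approx 94.286$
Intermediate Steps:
$G{\left(j \right)} = \frac{j}{5}$
$m = 60$ ($m = 12 \cdot 5 = 60$)
$b{\left(t \right)} = t \left(2 + t\right)$
$X{\left(D,H \right)} = \frac{60 + D}{H + D^{2}}$ ($X{\left(D,H \right)} = \frac{D + 60}{H + \left(0 + D D\right)} = \frac{60 + D}{H + \left(0 + D^{2}\right)} = \frac{60 + D}{H + D^{2}}$)
$X{\left(G{\left(0 \right)},b{\left(5 \right)} \right)} 55 = \frac{60 + \frac{1}{5} \cdot 0}{5 \left(2 + 5\right) + \left(\frac{1}{5} \cdot 0\right)^{2}} \cdot 55 = \frac{60 + 0}{5 \cdot 7 + 0^{2}} \cdot 55 = \frac{1}{35 + 0} \cdot 60 \cdot 55 = \frac{1}{35} \cdot 60 \cdot 55 = \frac{12}{7} \cdot 55 = \frac{660}{7}$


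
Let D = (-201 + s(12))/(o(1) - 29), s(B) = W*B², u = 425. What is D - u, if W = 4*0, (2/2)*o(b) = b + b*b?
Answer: -3758/9 ≈ -417.56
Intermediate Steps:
o(b) = b + b² (o(b) = b + b*b = b + b²)
W = 0
s(B) = 0 (s(B) = 0*B² = 0)
D = 67/9 (D = (-201 + 0)/(1*(1 + 1) - 29) = -201/(1*2 - 29) = -201/(2 - 29) = -201/(-27) = -201*(-1/27) = 67/9 ≈ 7.4444)
D - u = 67/9 - 1*425 = 67/9 - 425 = -3758/9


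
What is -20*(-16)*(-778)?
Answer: -248960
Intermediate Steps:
-20*(-16)*(-778) = 320*(-778) = -248960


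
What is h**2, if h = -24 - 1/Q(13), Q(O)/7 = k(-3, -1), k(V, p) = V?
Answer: 253009/441 ≈ 573.72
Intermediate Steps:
Q(O) = -21 (Q(O) = 7*(-3) = -21)
h = -503/21 (h = -24 - 1/(-21) = -24 - 1*(-1/21) = -24 + 1/21 = -503/21 ≈ -23.952)
h**2 = (-503/21)**2 = 253009/441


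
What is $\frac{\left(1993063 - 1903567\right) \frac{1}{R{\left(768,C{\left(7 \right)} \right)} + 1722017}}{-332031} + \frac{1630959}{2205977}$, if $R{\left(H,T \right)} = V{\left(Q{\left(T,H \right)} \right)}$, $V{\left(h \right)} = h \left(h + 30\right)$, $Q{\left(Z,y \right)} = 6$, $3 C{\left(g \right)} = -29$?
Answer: $\frac{2751146981734635}{3721104117294389} \approx 0.73934$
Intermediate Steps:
$C{\left(g \right)} = - \frac{29}{3}$ ($C{\left(g \right)} = \frac{1}{3} \left(-29\right) = - \frac{29}{3}$)
$V{\left(h \right)} = h \left(30 + h\right)$
$R{\left(H,T \right)} = 216$ ($R{\left(H,T \right)} = 6 \left(30 + 6\right) = 6 \cdot 36 = 216$)
$\frac{\left(1993063 - 1903567\right) \frac{1}{R{\left(768,C{\left(7 \right)} \right)} + 1722017}}{-332031} + \frac{1630959}{2205977} = \frac{\left(1993063 - 1903567\right) \frac{1}{216 + 1722017}}{-332031} + \frac{1630959}{2205977} = \frac{89496}{1722233} \left(- \frac{1}{332031}\right) + 1630959 \cdot \frac{1}{2205977} = 89496 \cdot \frac{1}{1722233} \left(- \frac{1}{332031}\right) + \frac{1630959}{2205977} = \frac{792}{15241} \left(- \frac{1}{332031}\right) + \frac{1630959}{2205977} = - \frac{264}{1686828157} + \frac{1630959}{2205977} = \frac{2751146981734635}{3721104117294389}$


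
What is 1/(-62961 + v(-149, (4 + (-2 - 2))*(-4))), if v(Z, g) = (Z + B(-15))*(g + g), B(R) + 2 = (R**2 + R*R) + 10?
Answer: -1/62961 ≈ -1.5883e-5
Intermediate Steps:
B(R) = 8 + 2*R**2 (B(R) = -2 + ((R**2 + R*R) + 10) = -2 + ((R**2 + R**2) + 10) = -2 + (2*R**2 + 10) = -2 + (10 + 2*R**2) = 8 + 2*R**2)
v(Z, g) = 2*g*(458 + Z) (v(Z, g) = (Z + (8 + 2*(-15)**2))*(g + g) = (Z + (8 + 2*225))*(2*g) = (Z + (8 + 450))*(2*g) = (Z + 458)*(2*g) = (458 + Z)*(2*g) = 2*g*(458 + Z))
1/(-62961 + v(-149, (4 + (-2 - 2))*(-4))) = 1/(-62961 + 2*((4 + (-2 - 2))*(-4))*(458 - 149)) = 1/(-62961 + 2*((4 - 4)*(-4))*309) = 1/(-62961 + 2*(0*(-4))*309) = 1/(-62961 + 2*0*309) = 1/(-62961 + 0) = 1/(-62961) = -1/62961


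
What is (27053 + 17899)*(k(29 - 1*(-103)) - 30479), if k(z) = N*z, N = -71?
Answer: -1791382152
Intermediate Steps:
k(z) = -71*z
(27053 + 17899)*(k(29 - 1*(-103)) - 30479) = (27053 + 17899)*(-71*(29 - 1*(-103)) - 30479) = 44952*(-71*(29 + 103) - 30479) = 44952*(-71*132 - 30479) = 44952*(-9372 - 30479) = 44952*(-39851) = -1791382152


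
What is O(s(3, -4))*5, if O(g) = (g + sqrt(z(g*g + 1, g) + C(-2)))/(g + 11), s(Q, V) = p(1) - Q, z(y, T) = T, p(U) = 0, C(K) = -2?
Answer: -15/8 + 5*I*sqrt(5)/8 ≈ -1.875 + 1.3975*I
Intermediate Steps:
s(Q, V) = -Q (s(Q, V) = 0 - Q = -Q)
O(g) = (g + sqrt(-2 + g))/(11 + g) (O(g) = (g + sqrt(g - 2))/(g + 11) = (g + sqrt(-2 + g))/(11 + g))
O(s(3, -4))*5 = ((-1*3 + sqrt(-2 - 1*3))/(11 - 1*3))*5 = ((-3 + sqrt(-2 - 3))/(11 - 3))*5 = ((-3 + sqrt(-5))/8)*5 = ((-3 + I*sqrt(5))/8)*5 = (-3/8 + I*sqrt(5)/8)*5 = -15/8 + 5*I*sqrt(5)/8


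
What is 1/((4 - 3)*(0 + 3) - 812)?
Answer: -1/809 ≈ -0.0012361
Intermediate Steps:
1/((4 - 3)*(0 + 3) - 812) = 1/(1*3 - 812) = 1/(3 - 812) = 1/(-809) = -1/809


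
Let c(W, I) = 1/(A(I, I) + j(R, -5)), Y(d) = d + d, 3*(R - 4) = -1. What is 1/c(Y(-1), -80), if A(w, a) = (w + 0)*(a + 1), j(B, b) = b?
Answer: 6315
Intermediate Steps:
R = 11/3 (R = 4 + (1/3)*(-1) = 4 - 1/3 = 11/3 ≈ 3.6667)
A(w, a) = w*(1 + a)
Y(d) = 2*d
c(W, I) = 1/(-5 + I*(1 + I)) (c(W, I) = 1/(I*(1 + I) - 5) = 1/(-5 + I*(1 + I)))
1/c(Y(-1), -80) = 1/(1/(-5 - 80*(1 - 80))) = 1/(1/(-5 - 80*(-79))) = 1/(1/(-5 + 6320)) = 1/(1/6315) = 6315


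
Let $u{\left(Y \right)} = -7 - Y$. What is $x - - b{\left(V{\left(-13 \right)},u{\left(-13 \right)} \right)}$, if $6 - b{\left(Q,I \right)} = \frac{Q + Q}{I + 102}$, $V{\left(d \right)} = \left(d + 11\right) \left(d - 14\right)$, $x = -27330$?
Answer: $-27325$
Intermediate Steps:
$V{\left(d \right)} = \left(-14 + d\right) \left(11 + d\right)$ ($V{\left(d \right)} = \left(11 + d\right) \left(-14 + d\right) = \left(-14 + d\right) \left(11 + d\right)$)
$b{\left(Q,I \right)} = 6 - \frac{2 Q}{102 + I}$ ($b{\left(Q,I \right)} = 6 - \frac{Q + Q}{I + 102} = 6 - \frac{2 Q}{102 + I}$)
$x - - b{\left(V{\left(-13 \right)},u{\left(-13 \right)} \right)} = -27330 - - \frac{2 \left(306 - \left(-154 + \left(-13\right)^{2} - -39\right) + 3 \left(-7 - -13\right)\right)}{102 - -6} = -27330 - - \frac{2 \left(306 - \left(-154 + 169 + 39\right) + 3 \left(-7 + 13\right)\right)}{102 + \left(-7 + 13\right)} = -27330 - - \frac{2 \left(306 - 54 + 3 \cdot 6\right)}{102 + 6} = -27330 - - \frac{2 \left(306 - 54 + 18\right)}{108} = -27330 - - \frac{2 \cdot 270}{108} = -27330 - \left(-1\right) 5 = -27330 - -5 = -27330 + 5 = -27325$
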